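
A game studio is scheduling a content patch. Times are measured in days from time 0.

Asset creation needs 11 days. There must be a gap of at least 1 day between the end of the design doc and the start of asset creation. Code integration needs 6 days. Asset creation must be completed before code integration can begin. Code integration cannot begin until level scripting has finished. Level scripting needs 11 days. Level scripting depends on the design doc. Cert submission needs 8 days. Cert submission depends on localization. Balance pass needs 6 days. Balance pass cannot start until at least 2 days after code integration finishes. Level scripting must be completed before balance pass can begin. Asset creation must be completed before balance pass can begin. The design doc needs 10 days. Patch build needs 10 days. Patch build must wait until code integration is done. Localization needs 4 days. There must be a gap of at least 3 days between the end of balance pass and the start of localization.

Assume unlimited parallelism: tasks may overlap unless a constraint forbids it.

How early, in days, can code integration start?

22

Nothing blocks the design doc, so it runs from day 0 to day 10.
After the design doc (finishes day 10), level scripting can start at day 10 and finishes at day 21.
After the design doc (finishes day 10, plus 1-day gap → day 11), asset creation can start at day 11 and finishes at day 22.
Code integration waits on asset creation (finishes day 22); level scripting (finishes day 21). The latest of these is day 22, which is the earliest code integration can start.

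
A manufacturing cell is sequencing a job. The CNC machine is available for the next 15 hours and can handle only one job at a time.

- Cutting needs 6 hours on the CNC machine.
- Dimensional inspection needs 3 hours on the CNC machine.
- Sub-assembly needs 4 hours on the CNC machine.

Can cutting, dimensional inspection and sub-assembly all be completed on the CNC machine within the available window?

Running back to back, the jobs need 6 + 3 + 4 = 13 hours on the CNC machine.
Since 13 ≤ 15, they fit within the window.

Yes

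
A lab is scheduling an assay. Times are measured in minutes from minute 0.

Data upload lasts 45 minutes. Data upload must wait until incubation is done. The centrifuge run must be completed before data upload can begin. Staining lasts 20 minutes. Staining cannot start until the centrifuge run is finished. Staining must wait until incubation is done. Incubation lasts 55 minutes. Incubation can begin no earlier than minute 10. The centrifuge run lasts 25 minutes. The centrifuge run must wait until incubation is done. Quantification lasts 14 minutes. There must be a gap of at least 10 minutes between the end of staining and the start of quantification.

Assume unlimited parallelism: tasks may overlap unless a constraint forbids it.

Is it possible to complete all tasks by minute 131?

No

Incubation cannot begin until its own release at minute 10. It runs from minute 10 to 10 + 55 = minute 65.
The centrifuge run cannot begin until incubation (finishes minute 65). It runs from minute 65 to 65 + 25 = minute 90.
Data upload needs all of incubation (finishes minute 65); the centrifuge run (finishes minute 90). That puts its earliest start at minute 90; it finishes at 90 + 45 = minute 135.
For staining: the centrifuge run (finishes minute 90); incubation (finishes minute 65). Taking the maximum gives a start of minute 90, and it finishes at 90 + 20 = minute 110.
After staining (finishes minute 110, plus 10-minute gap → minute 120), quantification can start at minute 120 and finishes at minute 134.
The earliest everything can be done is minute 135, which is after the deadline of 131, so it is not possible.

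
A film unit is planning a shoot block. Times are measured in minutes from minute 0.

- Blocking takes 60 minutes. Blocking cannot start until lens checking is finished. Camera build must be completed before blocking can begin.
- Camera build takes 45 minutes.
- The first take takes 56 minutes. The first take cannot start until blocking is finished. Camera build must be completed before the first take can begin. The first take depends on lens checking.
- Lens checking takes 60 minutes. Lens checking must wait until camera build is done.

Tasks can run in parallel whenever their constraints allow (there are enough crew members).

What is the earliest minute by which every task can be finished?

221

Nothing blocks camera build, so it runs from minute 0 to minute 45.
Lens checking waits on camera build (finishes minute 45), so it starts at minute 45 and finishes at 45 + 60 = minute 105.
Blocking needs all of lens checking (finishes minute 105); camera build (finishes minute 45). That puts its earliest start at minute 105; it finishes at 105 + 60 = minute 165.
The first take has to wait for blocking (finishes minute 165); camera build (finishes minute 45); lens checking (finishes minute 105). The latest of these is minute 165, so the first take runs minute 165 to 165 + 56 = minute 221.
All tasks are finished once the last one completes. Finish times: Camera build at 45, Lens checking at 105, Blocking at 165, The first take at 221. The latest is minute 221.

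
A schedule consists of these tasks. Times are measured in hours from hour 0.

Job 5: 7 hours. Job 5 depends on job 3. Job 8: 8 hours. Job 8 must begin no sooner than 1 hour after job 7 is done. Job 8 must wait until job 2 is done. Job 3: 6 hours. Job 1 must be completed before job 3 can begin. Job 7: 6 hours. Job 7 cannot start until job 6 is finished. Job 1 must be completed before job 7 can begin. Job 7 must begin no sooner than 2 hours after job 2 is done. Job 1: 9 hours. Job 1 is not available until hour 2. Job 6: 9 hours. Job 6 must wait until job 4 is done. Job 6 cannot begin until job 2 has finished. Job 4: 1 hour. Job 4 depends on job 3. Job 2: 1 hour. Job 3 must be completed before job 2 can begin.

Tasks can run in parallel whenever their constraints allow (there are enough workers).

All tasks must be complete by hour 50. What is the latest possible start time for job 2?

To finish by hour 50, job 8 (duration 8) must start no later than hour 42.
Job 7 must finish before job 8 (must start by hour 42, minus 1-hour gap → hour 41). With a 6-hour duration, job 7 must start by 41 − 6 = hour 35.
Job 6 must finish before job 7 (must start by hour 35). With a 9-hour duration, job 6 must start by 35 − 9 = hour 26.
Job 2 has several dependents: job 6 (must start by hour 26); job 7 (must start by hour 35, minus 2-hour gap → hour 33); job 8 (must start by hour 42). The earliest of those limits is hour 26, so job 2 must start by 26 − 1 = hour 25.

25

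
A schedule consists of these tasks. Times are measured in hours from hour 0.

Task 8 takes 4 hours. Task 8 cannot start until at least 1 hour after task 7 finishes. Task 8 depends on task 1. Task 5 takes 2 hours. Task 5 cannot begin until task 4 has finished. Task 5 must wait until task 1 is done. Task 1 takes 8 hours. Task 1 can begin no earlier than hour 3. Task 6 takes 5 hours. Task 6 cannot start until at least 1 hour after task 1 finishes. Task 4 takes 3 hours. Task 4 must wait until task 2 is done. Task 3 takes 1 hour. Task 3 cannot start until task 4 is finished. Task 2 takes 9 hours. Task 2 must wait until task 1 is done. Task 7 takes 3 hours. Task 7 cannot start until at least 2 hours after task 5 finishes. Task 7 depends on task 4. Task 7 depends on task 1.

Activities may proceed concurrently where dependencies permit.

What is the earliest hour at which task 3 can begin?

23

Task 1 cannot begin until its own release at hour 3. It runs from hour 3 to 3 + 8 = hour 11.
Task 2 waits on task 1 (finishes hour 11), so it starts at hour 11 and finishes at 11 + 9 = hour 20.
After task 2 (finishes hour 20), task 4 can start at hour 20 and finishes at hour 23.
Task 3 waits on task 4 (finishes hour 23), so the earliest it can start is hour 23.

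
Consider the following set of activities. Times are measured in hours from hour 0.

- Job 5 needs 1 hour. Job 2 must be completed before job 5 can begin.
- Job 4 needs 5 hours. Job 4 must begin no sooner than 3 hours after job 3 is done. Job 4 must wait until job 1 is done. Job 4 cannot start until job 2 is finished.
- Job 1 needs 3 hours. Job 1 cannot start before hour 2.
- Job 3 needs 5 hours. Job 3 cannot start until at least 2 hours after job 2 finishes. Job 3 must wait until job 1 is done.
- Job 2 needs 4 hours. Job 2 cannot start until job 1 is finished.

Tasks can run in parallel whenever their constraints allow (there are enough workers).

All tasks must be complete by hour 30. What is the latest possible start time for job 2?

Job 4 has no dependents, so it just needs to finish by hour 30. Starting by 30 − 5 = hour 25 achieves that.
Job 3 must finish before job 4 (must start by hour 25, minus 3-hour gap → hour 22). With a 5-hour duration, job 3 must start by 22 − 5 = hour 17.
Job 5 must finish by hour 30; it takes 1 hour, so it must start by 30 − 1 = hour 29.
Job 2 feeds job 3 (must start by hour 17, minus 2-hour gap → hour 15); job 4 (must start by hour 25); job 5 (must start by hour 29). Taking the minimum, job 2 must finish by hour 15 and start by 15 − 4 = hour 11.

11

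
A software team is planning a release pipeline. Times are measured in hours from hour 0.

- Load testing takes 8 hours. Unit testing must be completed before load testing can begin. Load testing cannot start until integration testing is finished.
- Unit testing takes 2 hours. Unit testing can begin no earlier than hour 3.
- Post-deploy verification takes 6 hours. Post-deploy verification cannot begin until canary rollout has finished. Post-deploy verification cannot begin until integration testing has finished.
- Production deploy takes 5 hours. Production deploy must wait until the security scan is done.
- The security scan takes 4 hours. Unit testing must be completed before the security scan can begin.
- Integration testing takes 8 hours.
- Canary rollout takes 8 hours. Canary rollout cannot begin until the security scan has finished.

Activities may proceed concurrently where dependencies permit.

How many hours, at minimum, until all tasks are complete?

Integration testing has no prerequisites, so it starts at hour 0 and finishes at hour 8.
Unit testing cannot begin until its own release at hour 3. It runs from hour 3 to 3 + 2 = hour 5.
For load testing: unit testing (finishes hour 5); integration testing (finishes hour 8). Taking the maximum gives a start of hour 8, and it finishes at 8 + 8 = hour 16.
After unit testing (finishes hour 5), the security scan can start at hour 5 and finishes at hour 9.
Production deploy waits on the security scan (finishes hour 9), so it starts at hour 9 and finishes at 9 + 5 = hour 14.
After the security scan (finishes hour 9), canary rollout can start at hour 9 and finishes at hour 17.
For post-deploy verification: canary rollout (finishes hour 17); integration testing (finishes hour 8). Taking the maximum gives a start of hour 17, and it finishes at 17 + 6 = hour 23.
All tasks are finished once the last one completes. Finish times: Unit testing at 5, Integration testing at 8, The security scan at 9, Canary rollout at 17, Load testing at 16, Production deploy at 14, Post-deploy verification at 23. The latest is hour 23.

23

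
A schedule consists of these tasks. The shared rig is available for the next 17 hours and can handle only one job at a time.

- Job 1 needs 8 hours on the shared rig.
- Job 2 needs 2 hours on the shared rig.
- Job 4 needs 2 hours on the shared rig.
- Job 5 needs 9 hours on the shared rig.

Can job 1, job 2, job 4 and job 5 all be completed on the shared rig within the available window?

Running back to back, the jobs need 8 + 2 + 2 + 9 = 21 hours on the shared rig.
Since 21 > 17, they cannot all fit.

No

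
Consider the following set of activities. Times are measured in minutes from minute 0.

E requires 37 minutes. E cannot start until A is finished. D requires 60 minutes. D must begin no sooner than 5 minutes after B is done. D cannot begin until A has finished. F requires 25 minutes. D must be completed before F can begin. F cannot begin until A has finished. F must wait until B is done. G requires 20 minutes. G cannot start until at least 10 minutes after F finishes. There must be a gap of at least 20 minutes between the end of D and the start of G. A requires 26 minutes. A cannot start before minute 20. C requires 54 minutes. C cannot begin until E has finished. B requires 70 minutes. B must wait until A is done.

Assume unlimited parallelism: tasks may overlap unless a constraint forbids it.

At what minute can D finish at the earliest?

181

After its own release at minute 20, A can start at minute 20 and finishes at minute 46.
B waits on A (finishes minute 46), so it starts at minute 46 and finishes at 46 + 70 = minute 116.
D needs all of B (finishes minute 116, plus 5-minute gap → minute 121); A (finishes minute 46). That puts its earliest start at minute 121; it finishes at 121 + 60 = minute 181.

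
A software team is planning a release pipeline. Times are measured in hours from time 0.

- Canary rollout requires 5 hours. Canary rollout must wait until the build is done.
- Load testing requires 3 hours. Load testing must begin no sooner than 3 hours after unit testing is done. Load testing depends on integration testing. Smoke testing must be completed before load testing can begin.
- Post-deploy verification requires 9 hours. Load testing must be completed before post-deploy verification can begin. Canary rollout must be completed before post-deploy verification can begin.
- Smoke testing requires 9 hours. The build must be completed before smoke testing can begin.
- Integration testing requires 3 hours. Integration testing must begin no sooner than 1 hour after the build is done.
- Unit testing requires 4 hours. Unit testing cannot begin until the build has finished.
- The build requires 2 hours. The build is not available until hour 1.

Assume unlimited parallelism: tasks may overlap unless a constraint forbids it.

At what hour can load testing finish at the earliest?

15

After its own release at hour 1, the build can start at hour 1 and finishes at hour 3.
After the build (finishes hour 3), smoke testing can start at hour 3 and finishes at hour 12.
Integration testing waits on the build (finishes hour 3, plus 1-hour gap → hour 4), so it starts at hour 4 and finishes at 4 + 3 = hour 7.
Unit testing waits on the build (finishes hour 3), so it starts at hour 3 and finishes at 3 + 4 = hour 7.
Load testing cannot start until unit testing (finishes hour 7, plus 3-hour gap → hour 10); integration testing (finishes hour 7); smoke testing (finishes hour 12). The controlling bound is hour 12, so load testing finishes at 12 + 3 = hour 15.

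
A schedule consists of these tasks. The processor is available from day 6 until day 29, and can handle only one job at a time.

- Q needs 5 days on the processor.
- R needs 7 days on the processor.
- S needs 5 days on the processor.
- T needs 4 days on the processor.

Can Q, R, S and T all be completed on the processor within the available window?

Yes

The processor window is 29 − 6 = 23 days.
Running back to back, the jobs need 5 + 7 + 5 + 4 = 21 days on the processor.
Since 21 ≤ 23, they fit within the window.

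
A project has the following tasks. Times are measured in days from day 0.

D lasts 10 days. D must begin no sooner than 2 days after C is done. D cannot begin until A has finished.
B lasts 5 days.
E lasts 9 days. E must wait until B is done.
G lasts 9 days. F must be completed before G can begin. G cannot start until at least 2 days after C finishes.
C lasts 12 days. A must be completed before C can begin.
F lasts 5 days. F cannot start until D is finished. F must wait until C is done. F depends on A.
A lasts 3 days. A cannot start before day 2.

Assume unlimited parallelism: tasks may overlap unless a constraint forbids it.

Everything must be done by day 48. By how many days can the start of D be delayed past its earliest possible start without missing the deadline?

5

After its own release at day 2, A can start at day 2 and finishes at day 5.
C cannot begin until A (finishes day 5). It runs from day 5 to 5 + 12 = day 17.
D needs all of C (finishes day 17, plus 2-day gap → day 19); A (finishes day 5). That puts its earliest start at day 19; it finishes at 19 + 10 = day 29.

Working backward from the deadline:
G must finish by day 48; it takes 9 days, so it must start by 48 − 9 = day 39.
Since G (must start by day 39) depends on it, F must finish by day 39. Backing off its 5-day duration gives a latest start of day 34.
Since F (must start by day 34) depends on it, D must finish by day 34. Backing off its 10-day duration gives a latest start of day 24.
So D can start as early as day 19 and as late as day 24, giving 24 − 19 = 5 days of slack.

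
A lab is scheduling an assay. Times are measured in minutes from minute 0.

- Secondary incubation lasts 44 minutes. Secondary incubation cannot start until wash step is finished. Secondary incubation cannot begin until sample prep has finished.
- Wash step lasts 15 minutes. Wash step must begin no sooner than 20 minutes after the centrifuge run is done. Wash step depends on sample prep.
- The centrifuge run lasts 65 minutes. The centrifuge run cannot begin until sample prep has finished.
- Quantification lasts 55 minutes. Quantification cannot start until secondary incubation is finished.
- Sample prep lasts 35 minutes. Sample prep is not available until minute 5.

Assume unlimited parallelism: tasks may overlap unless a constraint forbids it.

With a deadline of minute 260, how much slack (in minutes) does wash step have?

Sample prep waits on its own release at minute 5, so it starts at minute 5 and finishes at 5 + 35 = minute 40.
The centrifuge run cannot begin until sample prep (finishes minute 40). It runs from minute 40 to 40 + 65 = minute 105.
For wash step: the centrifuge run (finishes minute 105, plus 20-minute gap → minute 125); sample prep (finishes minute 40). Taking the maximum gives a start of minute 125, and it finishes at 125 + 15 = minute 140.

Working backward from the deadline:
Quantification has no dependents, so it just needs to finish by minute 260. Starting by 260 − 55 = minute 205 achieves that.
Secondary incubation must finish before quantification (must start by minute 205). With a 44-minute duration, secondary incubation must start by 205 − 44 = minute 161.
Since secondary incubation (must start by minute 161) depends on it, wash step must finish by minute 161. Backing off its 15-minute duration gives a latest start of minute 146.
So wash step can start as early as minute 125 and as late as minute 146, giving 146 − 125 = 21 minutes of slack.

21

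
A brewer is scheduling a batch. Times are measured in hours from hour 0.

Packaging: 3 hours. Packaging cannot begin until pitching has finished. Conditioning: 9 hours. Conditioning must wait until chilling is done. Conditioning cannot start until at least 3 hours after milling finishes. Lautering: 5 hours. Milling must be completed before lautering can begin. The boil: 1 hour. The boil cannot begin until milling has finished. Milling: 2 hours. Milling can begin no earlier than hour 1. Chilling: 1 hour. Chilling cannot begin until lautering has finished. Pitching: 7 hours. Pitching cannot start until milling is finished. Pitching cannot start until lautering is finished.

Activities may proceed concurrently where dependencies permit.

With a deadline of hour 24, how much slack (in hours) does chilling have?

6

Milling cannot begin until its own release at hour 1. It runs from hour 1 to 1 + 2 = hour 3.
After milling (finishes hour 3), lautering can start at hour 3 and finishes at hour 8.
Chilling waits on lautering (finishes hour 8), so it starts at hour 8 and finishes at 8 + 1 = hour 9.

Working backward from the deadline:
Conditioning must finish by hour 24; it takes 9 hours, so it must start by 24 − 9 = hour 15.
Chilling must finish before conditioning (must start by hour 15). With a 1-hour duration, chilling must start by 15 − 1 = hour 14.
So chilling can start as early as hour 8 and as late as hour 14, giving 14 − 8 = 6 hours of slack.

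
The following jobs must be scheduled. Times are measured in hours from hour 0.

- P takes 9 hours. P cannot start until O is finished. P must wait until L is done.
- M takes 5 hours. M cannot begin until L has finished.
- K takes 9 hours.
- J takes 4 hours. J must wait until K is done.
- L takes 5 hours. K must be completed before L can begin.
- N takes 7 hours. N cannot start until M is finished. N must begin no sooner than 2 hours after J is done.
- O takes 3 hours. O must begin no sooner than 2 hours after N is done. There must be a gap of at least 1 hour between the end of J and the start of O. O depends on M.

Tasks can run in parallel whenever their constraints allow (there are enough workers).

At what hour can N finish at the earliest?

K can start immediately at hour 0; it finishes at hour 9.
L waits on K (finishes hour 9), so it starts at hour 9 and finishes at 9 + 5 = hour 14.
After L (finishes hour 14), M can start at hour 14 and finishes at hour 19.
J cannot begin until K (finishes hour 9). It runs from hour 9 to 9 + 4 = hour 13.
N needs all of M (finishes hour 19); J (finishes hour 13, plus 2-hour gap → hour 15). That puts its earliest start at hour 19; it finishes at 19 + 7 = hour 26.

26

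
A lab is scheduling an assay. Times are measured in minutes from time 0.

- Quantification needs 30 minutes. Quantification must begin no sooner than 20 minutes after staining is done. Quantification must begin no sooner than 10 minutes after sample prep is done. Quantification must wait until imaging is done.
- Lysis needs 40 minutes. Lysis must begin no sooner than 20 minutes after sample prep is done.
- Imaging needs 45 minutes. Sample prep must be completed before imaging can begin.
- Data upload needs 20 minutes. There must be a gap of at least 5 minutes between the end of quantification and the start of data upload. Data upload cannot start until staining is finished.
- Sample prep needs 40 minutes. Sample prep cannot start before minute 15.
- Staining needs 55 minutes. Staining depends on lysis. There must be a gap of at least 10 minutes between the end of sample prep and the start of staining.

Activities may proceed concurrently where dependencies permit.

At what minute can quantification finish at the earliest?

Sample prep cannot begin until its own release at minute 15. It runs from minute 15 to 15 + 40 = minute 55.
After sample prep (finishes minute 55), imaging can start at minute 55 and finishes at minute 100.
Lysis cannot begin until sample prep (finishes minute 55, plus 20-minute gap → minute 75). It runs from minute 75 to 75 + 40 = minute 115.
Staining has to wait for lysis (finishes minute 115); sample prep (finishes minute 55, plus 10-minute gap → minute 65). The latest of these is minute 115, so staining runs minute 115 to 115 + 55 = minute 170.
For quantification: staining (finishes minute 170, plus 20-minute gap → minute 190); sample prep (finishes minute 55, plus 10-minute gap → minute 65); imaging (finishes minute 100). Taking the maximum gives a start of minute 190, and it finishes at 190 + 30 = minute 220.

220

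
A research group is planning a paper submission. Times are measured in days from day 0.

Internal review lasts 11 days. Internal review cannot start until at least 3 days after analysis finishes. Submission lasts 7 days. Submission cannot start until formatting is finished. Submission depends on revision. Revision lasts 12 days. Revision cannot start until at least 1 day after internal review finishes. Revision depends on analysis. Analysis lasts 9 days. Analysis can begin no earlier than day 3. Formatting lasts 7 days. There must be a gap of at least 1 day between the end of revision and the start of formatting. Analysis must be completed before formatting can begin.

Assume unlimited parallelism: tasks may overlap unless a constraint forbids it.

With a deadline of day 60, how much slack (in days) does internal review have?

6

Analysis cannot begin until its own release at day 3. It runs from day 3 to 3 + 9 = day 12.
Internal review cannot begin until analysis (finishes day 12, plus 3-day gap → day 15). It runs from day 15 to 15 + 11 = day 26.

Working backward from the deadline:
Submission has no dependents, so it just needs to finish by day 60. Starting by 60 − 7 = day 53 achieves that.
Formatting feeds into submission (must start by day 53); so formatting must finish by day 53 and therefore start by day 46.
Revision has several dependents: formatting (must start by day 46, minus 1-day gap → day 45); submission (must start by day 53). The earliest of those limits is day 45, so revision must start by 45 − 12 = day 33.
Since revision (must start by day 33, minus 1-day gap → day 32) depends on it, internal review must finish by day 32. Backing off its 11-day duration gives a latest start of day 21.
So internal review can start as early as day 15 and as late as day 21, giving 21 − 15 = 6 days of slack.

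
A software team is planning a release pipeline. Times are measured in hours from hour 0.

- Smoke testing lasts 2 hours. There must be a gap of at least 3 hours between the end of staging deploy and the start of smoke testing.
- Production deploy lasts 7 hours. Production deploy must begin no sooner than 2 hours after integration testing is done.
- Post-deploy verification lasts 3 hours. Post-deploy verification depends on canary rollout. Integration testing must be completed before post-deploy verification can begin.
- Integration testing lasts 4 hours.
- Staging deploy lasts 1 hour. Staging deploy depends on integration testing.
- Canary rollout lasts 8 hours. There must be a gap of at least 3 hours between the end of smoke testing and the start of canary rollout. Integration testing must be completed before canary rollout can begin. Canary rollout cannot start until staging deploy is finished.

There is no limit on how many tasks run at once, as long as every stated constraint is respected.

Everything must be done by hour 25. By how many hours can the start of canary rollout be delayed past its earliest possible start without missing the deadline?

Nothing blocks integration testing, so it runs from hour 0 to hour 4.
After integration testing (finishes hour 4), staging deploy can start at hour 4 and finishes at hour 5.
Smoke testing cannot begin until staging deploy (finishes hour 5, plus 3-hour gap → hour 8). It runs from hour 8 to 8 + 2 = hour 10.
Canary rollout needs all of smoke testing (finishes hour 10, plus 3-hour gap → hour 13); integration testing (finishes hour 4); staging deploy (finishes hour 5). That puts its earliest start at hour 13; it finishes at 13 + 8 = hour 21.

Working backward from the deadline:
Post-deploy verification must finish by hour 25; it takes 3 hours, so it must start by 25 − 3 = hour 22.
Canary rollout has to be done before post-deploy verification (must start by hour 22). That means finishing by hour 22, i.e. starting by 22 − 8 = hour 14.
So canary rollout can start as early as hour 13 and as late as hour 14, giving 14 − 13 = 1 hour of slack.

1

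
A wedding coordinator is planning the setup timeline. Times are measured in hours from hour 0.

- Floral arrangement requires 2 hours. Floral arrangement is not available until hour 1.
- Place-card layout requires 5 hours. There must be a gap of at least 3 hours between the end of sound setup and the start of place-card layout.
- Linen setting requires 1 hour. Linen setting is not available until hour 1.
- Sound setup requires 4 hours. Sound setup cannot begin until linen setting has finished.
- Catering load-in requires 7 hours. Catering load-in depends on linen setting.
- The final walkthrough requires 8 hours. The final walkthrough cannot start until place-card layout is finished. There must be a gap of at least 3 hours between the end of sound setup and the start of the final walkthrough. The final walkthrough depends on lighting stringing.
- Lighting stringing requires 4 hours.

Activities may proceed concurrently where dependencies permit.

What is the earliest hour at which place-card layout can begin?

Linen setting waits on its own release at hour 1, so it starts at hour 1 and finishes at 1 + 1 = hour 2.
Sound setup waits on linen setting (finishes hour 2), so it starts at hour 2 and finishes at 2 + 4 = hour 6.
Place-card layout waits on sound setup (finishes hour 6, plus 3-hour gap → hour 9), so the earliest it can start is hour 9.

9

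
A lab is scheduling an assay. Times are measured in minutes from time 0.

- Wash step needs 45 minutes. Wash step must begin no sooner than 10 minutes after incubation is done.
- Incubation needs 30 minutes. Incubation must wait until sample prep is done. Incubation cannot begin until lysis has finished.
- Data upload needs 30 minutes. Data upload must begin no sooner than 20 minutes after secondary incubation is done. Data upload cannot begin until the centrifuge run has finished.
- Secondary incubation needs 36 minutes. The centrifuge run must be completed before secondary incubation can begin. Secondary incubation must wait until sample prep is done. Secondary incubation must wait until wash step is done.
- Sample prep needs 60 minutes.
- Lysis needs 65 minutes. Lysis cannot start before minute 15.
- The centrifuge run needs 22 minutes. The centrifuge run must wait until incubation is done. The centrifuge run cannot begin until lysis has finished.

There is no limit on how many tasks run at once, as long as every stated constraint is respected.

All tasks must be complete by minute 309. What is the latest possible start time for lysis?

73

To finish by minute 309, data upload (duration 30) must start no later than minute 279.
Secondary incubation has to be done before data upload (must start by minute 279, minus 20-minute gap → minute 259). That means finishing by minute 259, i.e. starting by 259 − 36 = minute 223.
The centrifuge run feeds secondary incubation (must start by minute 223); data upload (must start by minute 279). Taking the minimum, the centrifuge run must finish by minute 223 and start by 223 − 22 = minute 201.
Since secondary incubation (must start by minute 223) depends on it, wash step must finish by minute 223. Backing off its 45-minute duration gives a latest start of minute 178.
Incubation has several dependents: the centrifuge run (must start by minute 201); wash step (must start by minute 178, minus 10-minute gap → minute 168). The earliest of those limits is minute 168, so incubation must start by 168 − 30 = minute 138.
Lysis feeds incubation (must start by minute 138); the centrifuge run (must start by minute 201). Taking the minimum, lysis must finish by minute 138 and start by 138 − 65 = minute 73.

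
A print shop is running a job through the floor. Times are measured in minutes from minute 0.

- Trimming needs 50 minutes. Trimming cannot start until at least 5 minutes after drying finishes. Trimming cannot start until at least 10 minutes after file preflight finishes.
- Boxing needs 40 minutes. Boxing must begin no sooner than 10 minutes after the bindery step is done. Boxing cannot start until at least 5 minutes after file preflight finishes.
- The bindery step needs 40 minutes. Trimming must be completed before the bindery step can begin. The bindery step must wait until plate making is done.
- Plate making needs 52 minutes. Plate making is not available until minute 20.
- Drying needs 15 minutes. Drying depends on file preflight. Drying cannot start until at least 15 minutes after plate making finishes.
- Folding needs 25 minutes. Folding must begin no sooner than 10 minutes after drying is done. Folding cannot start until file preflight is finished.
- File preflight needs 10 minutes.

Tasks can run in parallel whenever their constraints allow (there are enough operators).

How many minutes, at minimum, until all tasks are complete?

247

After its own release at minute 20, plate making can start at minute 20 and finishes at minute 72.
File preflight has no prerequisites, so it starts at minute 0 and finishes at minute 10.
Drying has to wait for file preflight (finishes minute 10); plate making (finishes minute 72, plus 15-minute gap → minute 87). The latest of these is minute 87, so drying runs minute 87 to 87 + 15 = minute 102.
For folding: drying (finishes minute 102, plus 10-minute gap → minute 112); file preflight (finishes minute 10). Taking the maximum gives a start of minute 112, and it finishes at 112 + 25 = minute 137.
Trimming has to wait for drying (finishes minute 102, plus 5-minute gap → minute 107); file preflight (finishes minute 10, plus 10-minute gap → minute 20). The latest of these is minute 107, so trimming runs minute 107 to 107 + 50 = minute 157.
The bindery step needs all of trimming (finishes minute 157); plate making (finishes minute 72). That puts its earliest start at minute 157; it finishes at 157 + 40 = minute 197.
Boxing needs all of the bindery step (finishes minute 197, plus 10-minute gap → minute 207); file preflight (finishes minute 10, plus 5-minute gap → minute 15). That puts its earliest start at minute 207; it finishes at 207 + 40 = minute 247.
All tasks are finished once the last one completes. Finish times: File preflight at 10, Plate making at 72, Drying at 102, Trimming at 157, Folding at 137, The bindery step at 197, Boxing at 247. The latest is minute 247.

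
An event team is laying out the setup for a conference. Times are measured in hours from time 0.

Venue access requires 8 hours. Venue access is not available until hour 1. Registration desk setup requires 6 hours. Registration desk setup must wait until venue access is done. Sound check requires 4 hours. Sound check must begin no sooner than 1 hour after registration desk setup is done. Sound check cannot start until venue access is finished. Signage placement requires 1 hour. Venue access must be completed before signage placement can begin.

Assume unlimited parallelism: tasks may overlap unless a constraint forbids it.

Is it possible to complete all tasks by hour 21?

Yes

Venue access cannot begin until its own release at hour 1. It runs from hour 1 to 1 + 8 = hour 9.
Signage placement cannot begin until venue access (finishes hour 9). It runs from hour 9 to 9 + 1 = hour 10.
Registration desk setup cannot begin until venue access (finishes hour 9). It runs from hour 9 to 9 + 6 = hour 15.
Sound check cannot start until registration desk setup (finishes hour 15, plus 1-hour gap → hour 16); venue access (finishes hour 9). The controlling bound is hour 16, so sound check finishes at 16 + 4 = hour 20.
Every task is finished by hour 20, which is no later than the deadline of 21, so the schedule is feasible.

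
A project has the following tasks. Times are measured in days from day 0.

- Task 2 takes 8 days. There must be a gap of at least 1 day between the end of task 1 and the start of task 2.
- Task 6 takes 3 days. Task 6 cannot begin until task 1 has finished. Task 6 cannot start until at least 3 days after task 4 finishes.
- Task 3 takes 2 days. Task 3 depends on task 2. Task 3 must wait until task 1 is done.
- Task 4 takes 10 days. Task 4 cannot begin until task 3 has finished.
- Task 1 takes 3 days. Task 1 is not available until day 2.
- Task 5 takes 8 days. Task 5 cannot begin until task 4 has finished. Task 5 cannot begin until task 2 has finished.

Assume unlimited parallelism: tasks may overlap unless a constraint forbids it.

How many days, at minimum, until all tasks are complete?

Task 1 cannot begin until its own release at day 2. It runs from day 2 to 2 + 3 = day 5.
After task 1 (finishes day 5, plus 1-day gap → day 6), task 2 can start at day 6 and finishes at day 14.
Task 3 cannot start until task 2 (finishes day 14); task 1 (finishes day 5). The controlling bound is day 14, so task 3 finishes at 14 + 2 = day 16.
Task 4 cannot begin until task 3 (finishes day 16). It runs from day 16 to 16 + 10 = day 26.
Task 6 has to wait for task 1 (finishes day 5); task 4 (finishes day 26, plus 3-day gap → day 29). The latest of these is day 29, so task 6 runs day 29 to 29 + 3 = day 32.
For task 5: task 4 (finishes day 26); task 2 (finishes day 14). Taking the maximum gives a start of day 26, and it finishes at 26 + 8 = day 34.
All tasks are finished once the last one completes. Finish times: Task 1 at 5, Task 2 at 14, Task 3 at 16, Task 4 at 26, Task 5 at 34, Task 6 at 32. The latest is day 34.

34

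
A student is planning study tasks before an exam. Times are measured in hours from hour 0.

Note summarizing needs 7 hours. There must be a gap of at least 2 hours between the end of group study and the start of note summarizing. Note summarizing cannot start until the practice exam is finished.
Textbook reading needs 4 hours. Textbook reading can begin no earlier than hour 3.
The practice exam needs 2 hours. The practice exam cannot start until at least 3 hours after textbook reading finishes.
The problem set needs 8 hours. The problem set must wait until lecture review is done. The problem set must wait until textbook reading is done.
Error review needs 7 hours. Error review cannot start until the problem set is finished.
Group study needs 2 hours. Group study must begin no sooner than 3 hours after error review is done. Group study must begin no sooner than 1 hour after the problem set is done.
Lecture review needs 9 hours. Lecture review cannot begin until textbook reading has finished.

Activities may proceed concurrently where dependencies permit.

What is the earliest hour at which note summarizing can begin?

38

Textbook reading cannot begin until its own release at hour 3. It runs from hour 3 to 3 + 4 = hour 7.
The practice exam waits on textbook reading (finishes hour 7, plus 3-hour gap → hour 10), so it starts at hour 10 and finishes at 10 + 2 = hour 12.
Lecture review waits on textbook reading (finishes hour 7), so it starts at hour 7 and finishes at 7 + 9 = hour 16.
The problem set needs all of lecture review (finishes hour 16); textbook reading (finishes hour 7). That puts its earliest start at hour 16; it finishes at 16 + 8 = hour 24.
Error review waits on the problem set (finishes hour 24), so it starts at hour 24 and finishes at 24 + 7 = hour 31.
Group study needs all of error review (finishes hour 31, plus 3-hour gap → hour 34); the problem set (finishes hour 24, plus 1-hour gap → hour 25). That puts its earliest start at hour 34; it finishes at 34 + 2 = hour 36.
Note summarizing waits on group study (finishes hour 36, plus 2-hour gap → hour 38); the practice exam (finishes hour 12). The latest of these is hour 38, which is the earliest note summarizing can start.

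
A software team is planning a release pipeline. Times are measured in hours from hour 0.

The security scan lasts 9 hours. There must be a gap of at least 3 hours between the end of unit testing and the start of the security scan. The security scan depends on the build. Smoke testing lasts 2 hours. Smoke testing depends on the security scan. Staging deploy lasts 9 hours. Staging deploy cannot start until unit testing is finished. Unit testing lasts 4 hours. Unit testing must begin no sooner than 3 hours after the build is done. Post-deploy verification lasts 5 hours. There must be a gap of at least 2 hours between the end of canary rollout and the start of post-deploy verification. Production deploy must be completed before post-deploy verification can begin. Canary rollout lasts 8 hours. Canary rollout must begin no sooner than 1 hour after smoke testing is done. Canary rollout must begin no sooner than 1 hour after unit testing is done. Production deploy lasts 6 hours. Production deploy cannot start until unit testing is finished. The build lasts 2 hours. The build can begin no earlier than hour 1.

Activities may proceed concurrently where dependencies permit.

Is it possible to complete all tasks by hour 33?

After its own release at hour 1, the build can start at hour 1 and finishes at hour 3.
After the build (finishes hour 3, plus 3-hour gap → hour 6), unit testing can start at hour 6 and finishes at hour 10.
Production deploy waits on unit testing (finishes hour 10), so it starts at hour 10 and finishes at 10 + 6 = hour 16.
Staging deploy cannot begin until unit testing (finishes hour 10). It runs from hour 10 to 10 + 9 = hour 19.
The security scan cannot start until unit testing (finishes hour 10, plus 3-hour gap → hour 13); the build (finishes hour 3). The controlling bound is hour 13, so the security scan finishes at 13 + 9 = hour 22.
Smoke testing waits on the security scan (finishes hour 22), so it starts at hour 22 and finishes at 22 + 2 = hour 24.
For canary rollout: smoke testing (finishes hour 24, plus 1-hour gap → hour 25); unit testing (finishes hour 10, plus 1-hour gap → hour 11). Taking the maximum gives a start of hour 25, and it finishes at 25 + 8 = hour 33.
Post-deploy verification needs all of canary rollout (finishes hour 33, plus 2-hour gap → hour 35); production deploy (finishes hour 16). That puts its earliest start at hour 35; it finishes at 35 + 5 = hour 40.
The earliest everything can be done is hour 40, which is after the deadline of 33, so it is not possible.

No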